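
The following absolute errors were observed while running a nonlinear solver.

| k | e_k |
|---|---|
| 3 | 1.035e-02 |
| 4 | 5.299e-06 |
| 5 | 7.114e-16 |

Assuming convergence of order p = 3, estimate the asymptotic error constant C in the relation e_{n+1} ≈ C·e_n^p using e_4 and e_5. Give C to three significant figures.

C ≈ e_5 / e_4^3
  = 7.114e-16 / (5.299e-06)^3
  = 7.114e-16 / 1.48793e-16 ≈ 4.7811

4.78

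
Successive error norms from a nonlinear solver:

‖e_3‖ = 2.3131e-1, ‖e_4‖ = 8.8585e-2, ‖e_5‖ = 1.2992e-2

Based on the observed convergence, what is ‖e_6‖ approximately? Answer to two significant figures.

2.8e-4

First estimate the order: p ≈ ln(‖e_5‖/‖e_4‖) / ln(‖e_4‖/‖e_3‖) = ln(1.2992e-2/8.8585e-2)/ln(8.8585e-2/2.3131e-1) = ln(0.146661)/ln(0.382971) ≈ 2.0000.
Then ‖e_6‖ ≈ ‖e_5‖·(‖e_5‖/‖e_4‖)^p = 1.2992e-2·(0.146661)^2.0000 = 1.2992e-2·0.0215094 ≈ 0.0002795.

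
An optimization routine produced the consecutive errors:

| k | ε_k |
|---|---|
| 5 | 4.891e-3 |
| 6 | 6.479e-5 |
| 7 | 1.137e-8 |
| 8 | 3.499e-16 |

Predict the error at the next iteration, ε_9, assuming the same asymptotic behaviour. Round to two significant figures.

3.3e-31

First estimate the order: p ≈ ln(ε_8/ε_7) / ln(ε_7/ε_6) = ln(3.499e-16/1.137e-8)/ln(1.137e-8/6.479e-5) = ln(3.0774e-08)/ln(0.00017549) ≈ 2.0001.
Then ε_9 ≈ ε_8·(ε_8/ε_7)^p = 3.499e-16·(3.0774e-08)^2.0001 = 3.499e-16·9.45402e-16 ≈ 3.308e-31.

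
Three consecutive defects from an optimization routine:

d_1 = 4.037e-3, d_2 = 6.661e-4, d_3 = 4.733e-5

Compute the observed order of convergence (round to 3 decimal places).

p ≈ ln(d_3/d_2) / ln(d_2/d_1)
  = ln(4.733e-5/6.661e-4) / ln(6.661e-4/4.037e-3)
  = ln(0.0710554) / ln(0.164999)
  = -2.644295 / -1.801816 ≈ 1.467572

1.468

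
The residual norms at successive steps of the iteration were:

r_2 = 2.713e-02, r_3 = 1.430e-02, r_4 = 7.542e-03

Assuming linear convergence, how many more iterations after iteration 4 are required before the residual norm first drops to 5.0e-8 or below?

Rate ρ ≈ r_4/r_3 = 7.542e-03/1.430e-02 = 0.5274.
After j more steps, r_{4+j} ≈ 7.542e-03·ρ^j; need ρ^j ≤ 5.0e-8/7.542e-03 = 6.62954e-06.
j ≥ ln(6.62954e-06)/ln(0.5274) = -11.9240/-0.63980 = 18.637.
So 19 more iterations are needed.

19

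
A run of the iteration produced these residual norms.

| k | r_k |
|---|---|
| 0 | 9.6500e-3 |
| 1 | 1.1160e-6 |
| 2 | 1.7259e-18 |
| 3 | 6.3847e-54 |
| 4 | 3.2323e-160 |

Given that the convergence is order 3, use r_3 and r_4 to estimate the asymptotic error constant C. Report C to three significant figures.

1.24

C ≈ r_4 / r_3^3
  = 3.2323e-160 / (6.3847e-54)^3
  = 3.2323e-160 / 2.60268e-160 ≈ 1.2419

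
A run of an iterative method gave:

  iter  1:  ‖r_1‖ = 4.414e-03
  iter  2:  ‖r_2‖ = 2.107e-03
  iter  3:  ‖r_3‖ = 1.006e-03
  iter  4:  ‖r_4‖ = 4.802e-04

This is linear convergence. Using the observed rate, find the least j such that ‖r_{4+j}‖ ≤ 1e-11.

Rate ρ ≈ ‖r_4‖/‖r_3‖ = 4.802e-04/1.006e-03 = 0.4773.
After j more steps, ‖r_{4+j}‖ ≈ 4.802e-04·ρ^j; need ρ^j ≤ 1e-11/4.802e-04 = 2.08247e-08.
j ≥ ln(2.08247e-08)/ln(0.4773) = -17.6871/-0.73961 = 23.914.
So 24 more iterations are needed.

24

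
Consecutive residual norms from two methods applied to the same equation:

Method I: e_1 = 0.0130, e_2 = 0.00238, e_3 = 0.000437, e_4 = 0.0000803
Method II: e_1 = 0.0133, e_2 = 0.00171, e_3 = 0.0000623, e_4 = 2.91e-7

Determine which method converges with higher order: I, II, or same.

Method I: p ≈ ln(0.0000803/0.000437)/ln(0.000437/0.00238) ≈ 1.00.
Method II: p ≈ ln(2.91e-7/0.0000623)/ln(0.0000623/0.00171) ≈ 1.62.
Method II has the higher order (≈1.6 vs ≈1.0).

II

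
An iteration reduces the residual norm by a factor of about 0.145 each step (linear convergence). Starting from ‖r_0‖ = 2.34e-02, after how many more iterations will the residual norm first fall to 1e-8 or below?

After k steps, ‖r_k‖ ≈ 2.34e-02·0.145^k.
Need 0.145^k ≤ 1e-8/2.34e-02 = 4.2735e-07.
k ≥ ln(4.2735e-07)/ln(0.145) = -14.6657/-1.93102 = 7.595.
Smallest integer k = 8.

8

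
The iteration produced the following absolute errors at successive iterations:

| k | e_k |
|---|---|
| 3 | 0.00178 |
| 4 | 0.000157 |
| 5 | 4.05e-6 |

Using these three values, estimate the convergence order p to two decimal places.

p ≈ ln(e_5/e_4) / ln(e_4/e_3)
  = ln(4.05e-6/0.000157) / ln(0.000157/0.00178)
  = ln(0.0257962) / ln(0.0882022)
  = -3.65753 / -2.42812 ≈ 1.50632

1.51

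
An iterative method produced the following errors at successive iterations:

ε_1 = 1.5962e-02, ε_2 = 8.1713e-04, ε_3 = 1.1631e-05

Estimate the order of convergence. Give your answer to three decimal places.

p ≈ ln(ε_3/ε_2) / ln(ε_2/ε_1)
  = ln(1.1631e-05/8.1713e-04) / ln(8.1713e-04/1.5962e-02)
  = ln(0.014234) / ln(0.0511922)
  = -4.252122 / -2.972168 ≈ 1.430647

1.431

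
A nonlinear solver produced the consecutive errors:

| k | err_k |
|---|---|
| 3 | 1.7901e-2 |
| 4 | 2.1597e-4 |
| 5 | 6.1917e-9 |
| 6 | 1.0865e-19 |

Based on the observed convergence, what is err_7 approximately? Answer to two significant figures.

First estimate the order: p ≈ ln(err_6/err_5) / ln(err_5/err_4) = ln(1.0865e-19/6.1917e-9)/ln(6.1917e-9/2.1597e-4) = ln(1.75477e-11)/ln(2.86693e-05) ≈ 2.3678.
Then err_7 ≈ err_6·(err_6/err_5)^p = 1.0865e-19·(1.75477e-11)^2.3678 = 1.0865e-19·3.40773e-26 ≈ 3.702e-45.

3.7e-45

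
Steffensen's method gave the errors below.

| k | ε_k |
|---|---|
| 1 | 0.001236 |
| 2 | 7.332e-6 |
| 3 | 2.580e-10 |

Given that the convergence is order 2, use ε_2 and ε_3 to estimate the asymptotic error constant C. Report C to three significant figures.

4.80

C ≈ ε_3 / ε_2^2
  = 2.580e-10 / (7.332e-6)^2
  = 2.580e-10 / 5.37582e-11 ≈ 4.7993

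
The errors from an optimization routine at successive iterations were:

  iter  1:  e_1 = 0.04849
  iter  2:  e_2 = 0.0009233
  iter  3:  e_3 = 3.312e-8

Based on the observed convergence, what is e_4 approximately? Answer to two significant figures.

1.1e-19

First estimate the order: p ≈ ln(e_3/e_2) / ln(e_2/e_1) = ln(3.312e-8/0.0009233)/ln(0.0009233/0.04849) = ln(3.58713e-05)/ln(0.019041) ≈ 2.5840.
Then e_4 ≈ e_3·(e_3/e_2)^p = 3.312e-8·(3.58713e-05)^2.5840 = 3.312e-8·3.26187e-12 ≈ 1.08e-19.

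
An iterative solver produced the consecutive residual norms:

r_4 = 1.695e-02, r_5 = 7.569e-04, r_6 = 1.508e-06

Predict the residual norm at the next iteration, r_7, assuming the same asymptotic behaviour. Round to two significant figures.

First estimate the order: p ≈ ln(r_6/r_5) / ln(r_5/r_4) = ln(1.508e-06/7.569e-04)/ln(7.569e-04/1.695e-02) = ln(0.00199234)/ln(0.0446549) ≈ 2.0003.
Then r_7 ≈ r_6·(r_6/r_5)^p = 1.508e-06·(0.00199234)^2.0003 = 1.508e-06·3.96202e-06 ≈ 5.975e-12.

6.0e-12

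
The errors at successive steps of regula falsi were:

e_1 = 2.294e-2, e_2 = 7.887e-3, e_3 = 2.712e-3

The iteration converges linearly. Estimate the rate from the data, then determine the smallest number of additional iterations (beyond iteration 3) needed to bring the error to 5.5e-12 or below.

Rate ρ ≈ e_3/e_2 = 2.712e-3/7.887e-3 = 0.3439.
After j more steps, e_{3+j} ≈ 2.712e-3·ρ^j; need ρ^j ≤ 5.5e-12/2.712e-3 = 2.02802e-09.
j ≥ ln(2.02802e-09)/ln(0.3439) = -20.0162/-1.06740 = 18.752.
So 19 more iterations are needed.

19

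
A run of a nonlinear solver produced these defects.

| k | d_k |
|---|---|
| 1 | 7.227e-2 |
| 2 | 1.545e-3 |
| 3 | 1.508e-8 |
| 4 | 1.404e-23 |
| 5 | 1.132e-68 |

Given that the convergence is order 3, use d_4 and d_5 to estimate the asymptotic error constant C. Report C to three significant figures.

C ≈ d_5 / d_4^3
  = 1.132e-68 / (1.404e-23)^3
  = 1.132e-68 / 2.76759e-69 ≈ 4.0902

4.09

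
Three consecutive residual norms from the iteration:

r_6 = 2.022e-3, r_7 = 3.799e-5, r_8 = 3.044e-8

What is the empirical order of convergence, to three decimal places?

1.794

p ≈ ln(r_8/r_7) / ln(r_7/r_6)
  = ln(3.044e-8/3.799e-5) / ln(3.799e-5/2.022e-3)
  = ln(0.000801263) / ln(0.0187883)
  = -7.129321 / -3.974521 ≈ 1.793756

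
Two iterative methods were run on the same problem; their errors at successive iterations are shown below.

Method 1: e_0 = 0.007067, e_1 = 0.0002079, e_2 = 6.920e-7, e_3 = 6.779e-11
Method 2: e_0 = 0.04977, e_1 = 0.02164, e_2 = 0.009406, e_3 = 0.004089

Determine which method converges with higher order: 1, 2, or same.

1

Method 1: p ≈ ln(6.779e-11/6.920e-7)/ln(6.920e-7/0.0002079) ≈ 1.62.
Method 2: p ≈ ln(0.004089/0.009406)/ln(0.009406/0.02164) ≈ 1.00.
Method 1 has the higher order (≈1.6 vs ≈1.0).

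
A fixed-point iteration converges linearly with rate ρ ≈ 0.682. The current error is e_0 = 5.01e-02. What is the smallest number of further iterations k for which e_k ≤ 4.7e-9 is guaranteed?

After k steps, e_k ≈ 5.01e-02·0.682^k.
Need 0.682^k ≤ 4.7e-9/5.01e-02 = 9.38124e-08.
k ≥ ln(9.38124e-08)/ln(0.682) = -16.1820/-0.38273 = 42.280.
Smallest integer k = 43.

43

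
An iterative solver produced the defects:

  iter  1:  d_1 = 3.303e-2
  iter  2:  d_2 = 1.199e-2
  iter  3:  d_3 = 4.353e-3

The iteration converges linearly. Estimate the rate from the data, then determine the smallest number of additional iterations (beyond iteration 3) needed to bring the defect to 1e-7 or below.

11

Rate ρ ≈ d_3/d_2 = 4.353e-3/1.199e-2 = 0.3631.
After j more steps, d_{3+j} ≈ 4.353e-3·ρ^j; need ρ^j ≤ 1e-7/4.353e-3 = 2.29727e-05.
j ≥ ln(2.29727e-05)/ln(0.3631) = -10.6812/-1.01308 = 10.543.
So 11 more iterations are needed.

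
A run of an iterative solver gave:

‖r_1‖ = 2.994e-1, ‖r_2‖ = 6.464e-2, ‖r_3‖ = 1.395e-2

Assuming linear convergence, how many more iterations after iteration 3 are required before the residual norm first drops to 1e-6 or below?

Rate ρ ≈ ‖r_3‖/‖r_2‖ = 1.395e-2/6.464e-2 = 0.2158.
After j more steps, ‖r_{3+j}‖ ≈ 1.395e-2·ρ^j; need ρ^j ≤ 1e-6/1.395e-2 = 7.16846e-05.
j ≥ ln(7.16846e-05)/ln(0.2158) = -9.5432/-1.53340 = 6.224.
So 7 more iterations are needed.

7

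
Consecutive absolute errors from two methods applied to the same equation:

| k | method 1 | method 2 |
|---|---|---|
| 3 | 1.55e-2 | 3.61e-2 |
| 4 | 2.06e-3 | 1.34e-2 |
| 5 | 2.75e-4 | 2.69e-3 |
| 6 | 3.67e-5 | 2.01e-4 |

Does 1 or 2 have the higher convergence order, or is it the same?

2

Method 1: p ≈ ln(3.67e-5/2.75e-4)/ln(2.75e-4/2.06e-3) ≈ 1.00.
Method 2: p ≈ ln(2.01e-4/2.69e-3)/ln(2.69e-3/1.34e-2) ≈ 1.62.
Method 2 has the higher order (≈1.6 vs ≈1.0).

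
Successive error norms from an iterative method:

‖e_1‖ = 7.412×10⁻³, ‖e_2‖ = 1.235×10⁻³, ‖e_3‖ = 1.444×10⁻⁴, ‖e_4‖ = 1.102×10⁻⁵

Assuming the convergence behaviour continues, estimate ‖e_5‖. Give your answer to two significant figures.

First estimate the order: p ≈ ln(‖e_4‖/‖e_3‖) / ln(‖e_3‖/‖e_2‖) = ln(1.102×10⁻⁵/1.444×10⁻⁴)/ln(1.444×10⁻⁴/1.235×10⁻³) = ln(0.0763158)/ln(0.116923) ≈ 1.1988.
Then ‖e_5‖ ≈ ‖e_4‖·(‖e_4‖/‖e_3‖)^p = 1.102×10⁻⁵·(0.0763158)^1.1988 = 1.102×10⁻⁵·0.0457592 ≈ 5.043e-07.

5.0e-7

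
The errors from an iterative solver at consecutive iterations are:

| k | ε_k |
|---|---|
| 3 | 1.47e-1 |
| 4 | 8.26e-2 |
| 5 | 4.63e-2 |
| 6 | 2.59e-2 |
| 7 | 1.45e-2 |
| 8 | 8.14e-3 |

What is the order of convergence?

1

Consecutive ratios: ε_8/ε_7 = 8.14e-3/1.45e-2 = 0.561379, ε_7/ε_6 = 1.45e-2/2.59e-2 = 0.559846.
p ≈ ln(0.561379)/ln(0.559846) = -0.5774/-0.5801 ≈ 1.00.
So the convergence is linear (order 1).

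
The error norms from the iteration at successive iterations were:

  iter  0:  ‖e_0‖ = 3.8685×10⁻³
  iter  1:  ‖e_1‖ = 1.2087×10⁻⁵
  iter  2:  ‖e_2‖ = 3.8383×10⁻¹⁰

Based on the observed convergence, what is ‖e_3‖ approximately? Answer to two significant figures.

3.2e-18

First estimate the order: p ≈ ln(‖e_2‖/‖e_1‖) / ln(‖e_1‖/‖e_0‖) = ln(3.8383×10⁻¹⁰/1.2087×10⁻⁵)/ln(1.2087×10⁻⁵/3.8685×10⁻³) = ln(3.17556e-05)/ln(0.00312447) ≈ 1.7955.
Then ‖e_3‖ ≈ ‖e_2‖·(‖e_2‖/‖e_1‖)^p = 3.8383×10⁻¹⁰·(3.17556e-05)^1.7955 = 3.8383×10⁻¹⁰·8.3853e-09 ≈ 3.219e-18.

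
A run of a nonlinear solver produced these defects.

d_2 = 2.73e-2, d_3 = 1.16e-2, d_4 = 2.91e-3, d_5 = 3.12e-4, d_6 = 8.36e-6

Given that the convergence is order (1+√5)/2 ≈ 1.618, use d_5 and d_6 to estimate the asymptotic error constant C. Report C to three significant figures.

3.93

C ≈ d_6 / d_5^1.618
  = 8.36e-6 / (3.12e-4)^1.618
  = 8.36e-6 / 2.1259e-06 ≈ 3.9325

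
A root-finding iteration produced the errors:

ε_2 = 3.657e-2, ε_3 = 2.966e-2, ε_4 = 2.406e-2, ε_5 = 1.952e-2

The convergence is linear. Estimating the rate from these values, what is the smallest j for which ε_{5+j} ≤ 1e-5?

37

Rate ρ ≈ ε_5/ε_4 = 1.952e-2/2.406e-2 = 0.8113.
After j more steps, ε_{5+j} ≈ 1.952e-2·ρ^j; need ρ^j ≤ 1e-5/1.952e-2 = 0.000512295.
j ≥ ln(0.000512295)/ln(0.8113) = -7.5766/-0.20912 = 36.231.
So 37 more iterations are needed.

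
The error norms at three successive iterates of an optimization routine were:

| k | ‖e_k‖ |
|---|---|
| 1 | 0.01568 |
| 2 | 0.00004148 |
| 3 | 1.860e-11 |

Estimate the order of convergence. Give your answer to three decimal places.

2.463

p ≈ ln(‖e_3‖/‖e_2‖) / ln(‖e_2‖/‖e_1‖)
  = ln(1.860e-11/0.00004148) / ln(0.00004148/0.01568)
  = ln(4.48409e-07) / ln(0.00264541)
  = -14.617560 / -5.934929 ≈ 2.462971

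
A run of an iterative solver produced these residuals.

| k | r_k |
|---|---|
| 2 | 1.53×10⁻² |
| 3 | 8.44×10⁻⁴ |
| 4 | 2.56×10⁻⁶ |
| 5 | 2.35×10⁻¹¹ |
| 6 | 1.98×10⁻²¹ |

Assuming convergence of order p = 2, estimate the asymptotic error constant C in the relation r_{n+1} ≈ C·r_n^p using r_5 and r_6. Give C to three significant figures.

C ≈ r_6 / r_5^2
  = 1.98×10⁻²¹ / (2.35×10⁻¹¹)^2
  = 1.98×10⁻²¹ / 5.5225e-22 ≈ 3.5853

3.59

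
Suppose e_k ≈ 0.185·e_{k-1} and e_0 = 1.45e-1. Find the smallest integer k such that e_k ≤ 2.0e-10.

After k steps, e_k ≈ 1.45e-1·0.185^k.
Need 0.185^k ≤ 2.0e-10/1.45e-1 = 1.37931e-09.
k ≥ ln(1.37931e-09)/ln(0.185) = -20.4017/-1.68740 = 12.091.
Smallest integer k = 13.

13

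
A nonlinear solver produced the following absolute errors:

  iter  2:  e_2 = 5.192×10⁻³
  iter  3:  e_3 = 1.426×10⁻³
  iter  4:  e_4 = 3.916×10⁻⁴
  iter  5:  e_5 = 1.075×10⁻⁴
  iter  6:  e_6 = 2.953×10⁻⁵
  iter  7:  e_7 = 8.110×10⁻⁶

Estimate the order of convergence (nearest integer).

Consecutive ratios: e_7/e_6 = 8.110×10⁻⁶/2.953×10⁻⁵ = 0.274636, e_6/e_5 = 2.953×10⁻⁵/1.075×10⁻⁴ = 0.274698.
p ≈ ln(0.274636)/ln(0.274698) = -1.2923/-1.2921 ≈ 1.00.
So the convergence is linear (order 1).

1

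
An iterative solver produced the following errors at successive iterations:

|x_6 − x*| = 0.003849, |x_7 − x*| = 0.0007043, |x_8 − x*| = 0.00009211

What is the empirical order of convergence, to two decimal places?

1.20

p ≈ ln(|x_8 − x*|/|x_7 − x*|) / ln(|x_7 − x*|/|x_6 − x*|)
  = ln(0.00009211/0.0007043) / ln(0.0007043/0.003849)
  = ln(0.130782) / ln(0.182983)
  = -2.03422 / -1.69836 ≈ 1.19776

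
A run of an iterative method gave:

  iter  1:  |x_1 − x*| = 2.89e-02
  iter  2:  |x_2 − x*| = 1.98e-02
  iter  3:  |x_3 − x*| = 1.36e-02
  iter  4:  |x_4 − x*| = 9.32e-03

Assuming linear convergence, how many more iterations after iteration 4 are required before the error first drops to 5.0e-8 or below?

33

Rate ρ ≈ |x_4 − x*|/|x_3 − x*| = 9.32e-03/1.36e-02 = 0.6853.
After j more steps, |x_{4+j} − x*| ≈ 9.32e-03·ρ^j; need ρ^j ≤ 5.0e-8/9.32e-03 = 5.36481e-06.
j ≥ ln(5.36481e-06)/ln(0.6853) = -12.1356/-0.37790 = 32.113.
So 33 more iterations are needed.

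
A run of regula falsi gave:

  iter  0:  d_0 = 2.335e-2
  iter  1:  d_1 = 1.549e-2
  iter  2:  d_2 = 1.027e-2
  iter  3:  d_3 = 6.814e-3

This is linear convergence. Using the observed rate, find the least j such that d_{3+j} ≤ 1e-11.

Rate ρ ≈ d_3/d_2 = 6.814e-3/1.027e-2 = 0.6635.
After j more steps, d_{3+j} ≈ 6.814e-3·ρ^j; need ρ^j ≤ 1e-11/6.814e-3 = 1.46757e-09.
j ≥ ln(1.46757e-09)/ln(0.6635) = -20.3397/-0.41023 = 49.581.
So 50 more iterations are needed.

50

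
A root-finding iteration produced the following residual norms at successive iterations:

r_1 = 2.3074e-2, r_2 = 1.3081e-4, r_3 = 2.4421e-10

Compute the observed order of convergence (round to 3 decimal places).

2.550

p ≈ ln(r_3/r_2) / ln(r_2/r_1)
  = ln(2.4421e-10/1.3081e-4) / ln(1.3081e-4/2.3074e-2)
  = ln(1.86691e-06) / ln(0.00566915)
  = -13.191226 / -5.172716 ≈ 2.550155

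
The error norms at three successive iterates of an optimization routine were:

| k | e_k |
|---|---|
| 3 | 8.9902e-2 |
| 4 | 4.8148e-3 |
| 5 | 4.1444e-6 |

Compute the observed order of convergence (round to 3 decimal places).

2.411

p ≈ ln(e_5/e_4) / ln(e_4/e_3)
  = ln(4.1444e-6/4.8148e-3) / ln(4.8148e-3/8.9902e-2)
  = ln(0.000860763) / ln(0.0535561)
  = -7.057691 / -2.927026 ≈ 2.411216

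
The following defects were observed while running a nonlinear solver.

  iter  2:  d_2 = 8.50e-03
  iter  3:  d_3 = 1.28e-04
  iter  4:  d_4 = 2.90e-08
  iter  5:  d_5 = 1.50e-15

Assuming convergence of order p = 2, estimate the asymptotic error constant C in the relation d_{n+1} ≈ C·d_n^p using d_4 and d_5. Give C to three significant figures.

C ≈ d_5 / d_4^2
  = 1.50e-15 / (2.90e-08)^2
  = 1.50e-15 / 8.41e-16 ≈ 1.7836

1.78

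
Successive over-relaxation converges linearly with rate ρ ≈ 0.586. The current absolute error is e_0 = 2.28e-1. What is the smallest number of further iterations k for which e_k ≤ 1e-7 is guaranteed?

After k steps, e_k ≈ 2.28e-1·0.586^k.
Need 0.586^k ≤ 1e-7/2.28e-1 = 4.38596e-07.
k ≥ ln(4.38596e-07)/ln(0.586) = -14.6397/-0.53444 = 27.393.
Smallest integer k = 28.

28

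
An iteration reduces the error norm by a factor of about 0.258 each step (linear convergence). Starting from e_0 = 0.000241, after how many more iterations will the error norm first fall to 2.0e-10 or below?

11

After k steps, e_k ≈ 0.000241·0.258^k.
Need 0.258^k ≤ 2.0e-10/0.000241 = 8.29876e-07.
k ≥ ln(8.29876e-07)/ln(0.258) = -14.0020/-1.35480 = 10.335.
Smallest integer k = 11.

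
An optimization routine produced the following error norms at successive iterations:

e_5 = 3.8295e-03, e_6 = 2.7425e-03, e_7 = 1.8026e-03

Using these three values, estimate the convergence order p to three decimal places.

1.257

p ≈ ln(e_7/e_6) / ln(e_6/e_5)
  = ln(1.8026e-03/2.7425e-03) / ln(2.7425e-03/3.8295e-03)
  = ln(0.657284) / ln(0.716151)
  = -0.419639 / -0.333864 ≈ 1.256916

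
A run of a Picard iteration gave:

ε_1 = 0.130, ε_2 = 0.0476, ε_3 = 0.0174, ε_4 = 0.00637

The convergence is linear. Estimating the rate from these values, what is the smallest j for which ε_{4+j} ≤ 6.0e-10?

Rate ρ ≈ ε_4/ε_3 = 0.00637/0.0174 = 0.3661.
After j more steps, ε_{4+j} ≈ 0.00637·ρ^j; need ρ^j ≤ 6.0e-10/0.00637 = 9.41915e-08.
j ≥ ln(9.41915e-08)/ln(0.3661) = -16.1779/-1.00485 = 16.100.
So 17 more iterations are needed.

17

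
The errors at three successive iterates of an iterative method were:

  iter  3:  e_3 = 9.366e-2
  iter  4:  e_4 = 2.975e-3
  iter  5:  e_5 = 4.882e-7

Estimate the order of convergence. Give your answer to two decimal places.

p ≈ ln(e_5/e_4) / ln(e_4/e_3)
  = ln(4.882e-7/2.975e-3) / ln(2.975e-3/9.366e-2)
  = ln(0.000164101) / ln(0.0317638)
  = -8.71503 / -3.44943 ≈ 2.52651

2.53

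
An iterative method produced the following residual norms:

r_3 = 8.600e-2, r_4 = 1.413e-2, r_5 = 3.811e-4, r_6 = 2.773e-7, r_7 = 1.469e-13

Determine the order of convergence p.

Consecutive ratios: r_7/r_6 = 1.469e-13/2.773e-7 = 5.29751e-07, r_6/r_5 = 2.773e-7/3.811e-4 = 0.000727631.
p ≈ ln(5.29751e-07)/ln(0.000727631) = -14.4509/-7.2257 ≈ 2.00.
So the convergence is quadratic (order 2).

2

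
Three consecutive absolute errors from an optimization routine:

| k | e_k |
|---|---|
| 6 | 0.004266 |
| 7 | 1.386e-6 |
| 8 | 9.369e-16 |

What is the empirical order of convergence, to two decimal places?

p ≈ ln(e_8/e_7) / ln(e_7/e_6)
  = ln(9.369e-16/1.386e-6) / ln(1.386e-6/0.004266)
  = ln(6.75974e-10) / ln(0.000324895)
  = -21.11487 / -8.03201 ≈ 2.62884

2.63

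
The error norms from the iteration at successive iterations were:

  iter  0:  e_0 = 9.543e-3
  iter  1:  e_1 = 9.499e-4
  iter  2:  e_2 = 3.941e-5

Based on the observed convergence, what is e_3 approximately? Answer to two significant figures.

4.9e-7

First estimate the order: p ≈ ln(e_2/e_1) / ln(e_1/e_0) = ln(3.941e-5/9.499e-4)/ln(9.499e-4/9.543e-3) = ln(0.0414886)/ln(0.0995389) ≈ 1.3793.
Then e_3 ≈ e_2·(e_2/e_1)^p = 3.941e-5·(0.0414886)^1.3793 = 3.941e-5·0.0124082 ≈ 4.89e-07.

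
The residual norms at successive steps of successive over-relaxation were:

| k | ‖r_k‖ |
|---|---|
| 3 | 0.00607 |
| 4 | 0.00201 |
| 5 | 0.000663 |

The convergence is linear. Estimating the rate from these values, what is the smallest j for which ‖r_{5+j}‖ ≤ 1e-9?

13

Rate ρ ≈ ‖r_5‖/‖r_4‖ = 0.000663/0.00201 = 0.3299.
After j more steps, ‖r_{5+j}‖ ≈ 0.000663·ρ^j; need ρ^j ≤ 1e-9/0.000663 = 1.5083e-06.
j ≥ ln(1.5083e-06)/ln(0.3299) = -13.4045/-1.10897 = 12.087.
So 13 more iterations are needed.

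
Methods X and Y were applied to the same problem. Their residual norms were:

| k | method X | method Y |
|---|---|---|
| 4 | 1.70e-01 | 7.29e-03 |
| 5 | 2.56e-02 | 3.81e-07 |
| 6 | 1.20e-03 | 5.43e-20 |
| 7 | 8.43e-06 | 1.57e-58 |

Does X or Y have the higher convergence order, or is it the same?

Y

Method X: p ≈ ln(8.43e-06/1.20e-03)/ln(1.20e-03/2.56e-02) ≈ 1.62.
Method Y: p ≈ ln(1.57e-58/5.43e-20)/ln(5.43e-20/3.81e-07) ≈ 3.00.
Method Y has the higher order (≈3.0 vs ≈1.6).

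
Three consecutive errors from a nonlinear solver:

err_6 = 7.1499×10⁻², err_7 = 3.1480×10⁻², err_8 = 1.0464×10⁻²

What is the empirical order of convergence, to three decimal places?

1.343

p ≈ ln(err_8/err_7) / ln(err_7/err_6)
  = ln(1.0464×10⁻²/3.1480×10⁻²) / ln(3.1480×10⁻²/7.1499×10⁻²)
  = ln(0.332402) / ln(0.440286)
  = -1.101410 / -0.820331 ≈ 1.342641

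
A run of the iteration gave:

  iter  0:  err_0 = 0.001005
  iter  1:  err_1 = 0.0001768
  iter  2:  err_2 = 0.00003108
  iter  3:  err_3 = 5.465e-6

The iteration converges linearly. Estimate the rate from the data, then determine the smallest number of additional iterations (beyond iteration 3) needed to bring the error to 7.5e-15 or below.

12

Rate ρ ≈ err_3/err_2 = 5.465e-6/0.00003108 = 0.1758.
After j more steps, err_{3+j} ≈ 5.465e-6·ρ^j; need ρ^j ≤ 7.5e-15/5.465e-6 = 1.37237e-09.
j ≥ ln(1.37237e-09)/ln(0.1758) = -20.4067/-1.73841 = 11.739.
So 12 more iterations are needed.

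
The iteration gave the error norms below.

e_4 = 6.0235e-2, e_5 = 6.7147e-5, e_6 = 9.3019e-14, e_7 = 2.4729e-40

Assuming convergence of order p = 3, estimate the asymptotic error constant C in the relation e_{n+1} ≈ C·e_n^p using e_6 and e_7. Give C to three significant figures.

C ≈ e_7 / e_6^3
  = 2.4729e-40 / (9.3019e-14)^3
  = 2.4729e-40 / 8.0485e-40 ≈ 0.30725

0.307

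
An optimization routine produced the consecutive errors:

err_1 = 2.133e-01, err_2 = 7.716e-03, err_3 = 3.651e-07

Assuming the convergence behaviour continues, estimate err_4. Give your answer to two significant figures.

First estimate the order: p ≈ ln(err_3/err_2) / ln(err_2/err_1) = ln(3.651e-07/7.716e-03)/ln(7.716e-03/2.133e-01) = ln(4.73173e-05)/ln(0.0361744) ≈ 3.0001.
Then err_4 ≈ err_3·(err_3/err_2)^p = 3.651e-07·(4.73173e-05)^3.0001 = 3.651e-07·1.05835e-13 ≈ 3.864e-20.

3.9e-20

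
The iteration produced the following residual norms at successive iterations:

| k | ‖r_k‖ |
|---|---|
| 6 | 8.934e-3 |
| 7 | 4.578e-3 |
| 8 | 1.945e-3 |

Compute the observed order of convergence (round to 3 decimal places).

p ≈ ln(‖r_8‖/‖r_7‖) / ln(‖r_7‖/‖r_6‖)
  = ln(1.945e-3/4.578e-3) / ln(4.578e-3/8.934e-3)
  = ln(0.424858) / ln(0.512424)
  = -0.856000 / -0.668603 ≈ 1.280281

1.280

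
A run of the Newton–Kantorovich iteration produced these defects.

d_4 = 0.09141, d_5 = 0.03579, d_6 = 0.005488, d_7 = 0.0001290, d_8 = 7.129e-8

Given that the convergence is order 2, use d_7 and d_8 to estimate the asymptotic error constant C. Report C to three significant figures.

C ≈ d_8 / d_7^2
  = 7.129e-8 / (0.0001290)^2
  = 7.129e-8 / 1.6641e-08 ≈ 4.284

4.28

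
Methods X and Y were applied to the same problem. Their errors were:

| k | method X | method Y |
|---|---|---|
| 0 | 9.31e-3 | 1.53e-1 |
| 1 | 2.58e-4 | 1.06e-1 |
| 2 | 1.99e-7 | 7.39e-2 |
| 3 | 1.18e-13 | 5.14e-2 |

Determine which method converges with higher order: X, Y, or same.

X

Method X: p ≈ ln(1.18e-13/1.99e-7)/ln(1.99e-7/2.58e-4) ≈ 2.00.
Method Y: p ≈ ln(5.14e-2/7.39e-2)/ln(7.39e-2/1.06e-1) ≈ 1.01.
Method X has the higher order (≈2.0 vs ≈1.0).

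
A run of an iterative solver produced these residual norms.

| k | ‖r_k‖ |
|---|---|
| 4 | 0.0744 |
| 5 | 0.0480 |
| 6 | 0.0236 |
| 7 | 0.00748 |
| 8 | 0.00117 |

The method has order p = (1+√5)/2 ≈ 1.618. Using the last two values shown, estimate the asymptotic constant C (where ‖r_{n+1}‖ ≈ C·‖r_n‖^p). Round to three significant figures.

3.22

C ≈ ‖r_8‖ / ‖r_7‖^1.618
  = 0.00117 / (0.00748)^1.618
  = 0.00117 / 0.000363055 ≈ 3.2226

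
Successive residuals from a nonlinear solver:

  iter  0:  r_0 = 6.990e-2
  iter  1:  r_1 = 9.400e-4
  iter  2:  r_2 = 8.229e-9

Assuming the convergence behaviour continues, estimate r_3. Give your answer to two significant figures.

First estimate the order: p ≈ ln(r_2/r_1) / ln(r_1/r_0) = ln(8.229e-9/9.400e-4)/ln(9.400e-4/6.990e-2) = ln(8.75426e-06)/ln(0.0134478) ≈ 2.7027.
Then r_3 ≈ r_2·(r_2/r_1)^p = 8.229e-9·(8.75426e-06)^2.7027 = 8.229e-9·2.13962e-14 ≈ 1.761e-22.

1.8e-22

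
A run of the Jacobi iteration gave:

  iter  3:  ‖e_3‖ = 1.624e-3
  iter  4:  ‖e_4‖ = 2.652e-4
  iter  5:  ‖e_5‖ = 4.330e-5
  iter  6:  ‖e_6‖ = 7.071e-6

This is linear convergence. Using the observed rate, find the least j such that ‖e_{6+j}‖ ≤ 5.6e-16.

13

Rate ρ ≈ ‖e_6‖/‖e_5‖ = 7.071e-6/4.330e-5 = 0.1633.
After j more steps, ‖e_{6+j}‖ ≈ 7.071e-6·ρ^j; need ρ^j ≤ 5.6e-16/7.071e-6 = 7.91967e-11.
j ≥ ln(7.91967e-11)/ln(0.1633) = -23.2591/-1.81217 = 12.835.
So 13 more iterations are needed.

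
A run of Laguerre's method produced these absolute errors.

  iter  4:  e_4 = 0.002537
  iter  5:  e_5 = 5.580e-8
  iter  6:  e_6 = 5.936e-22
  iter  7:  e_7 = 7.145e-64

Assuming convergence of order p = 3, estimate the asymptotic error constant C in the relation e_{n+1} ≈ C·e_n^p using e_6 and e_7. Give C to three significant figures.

3.42

C ≈ e_7 / e_6^3
  = 7.145e-64 / (5.936e-22)^3
  = 7.145e-64 / 2.09161e-64 ≈ 3.416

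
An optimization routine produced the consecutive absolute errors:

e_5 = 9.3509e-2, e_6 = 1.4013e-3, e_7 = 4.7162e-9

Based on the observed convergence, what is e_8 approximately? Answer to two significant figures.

1.8e-25

First estimate the order: p ≈ ln(e_7/e_6) / ln(e_6/e_5) = ln(4.7162e-9/1.4013e-3)/ln(1.4013e-3/9.3509e-2) = ln(3.36559e-06)/ln(0.0149857) ≈ 3.0000.
Then e_8 ≈ e_7·(e_7/e_6)^p = 4.7162e-9·(3.36559e-06)^3.0000 = 4.7162e-9·3.81227e-17 ≈ 1.798e-25.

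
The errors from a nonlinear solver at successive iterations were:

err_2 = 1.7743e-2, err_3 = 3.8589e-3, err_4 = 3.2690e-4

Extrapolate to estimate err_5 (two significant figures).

First estimate the order: p ≈ ln(err_4/err_3) / ln(err_3/err_2) = ln(3.2690e-4/3.8589e-3)/ln(3.8589e-3/1.7743e-2) = ln(0.0847133)/ln(0.217489) ≈ 1.6180.
Then err_5 ≈ err_4·(err_4/err_3)^p = 3.2690e-4·(0.0847133)^1.6180 = 3.2690e-4·0.0184258 ≈ 6.023e-06.

6.0e-6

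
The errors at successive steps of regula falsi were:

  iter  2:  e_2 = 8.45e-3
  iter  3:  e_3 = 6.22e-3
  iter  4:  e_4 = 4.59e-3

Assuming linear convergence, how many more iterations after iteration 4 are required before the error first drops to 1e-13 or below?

81

Rate ρ ≈ e_4/e_3 = 4.59e-3/6.22e-3 = 0.7379.
After j more steps, e_{4+j} ≈ 4.59e-3·ρ^j; need ρ^j ≤ 1e-13/4.59e-3 = 2.17865e-11.
j ≥ ln(2.17865e-11)/ln(0.7379) = -24.5497/-0.30395 = 80.769.
So 81 more iterations are needed.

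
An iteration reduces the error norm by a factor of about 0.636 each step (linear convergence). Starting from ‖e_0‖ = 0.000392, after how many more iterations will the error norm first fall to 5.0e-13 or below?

46

After k steps, ‖e_k‖ ≈ 0.000392·0.636^k.
Need 0.636^k ≤ 5.0e-13/0.000392 = 1.27551e-09.
k ≥ ln(1.27551e-09)/ln(0.636) = -20.4799/-0.45256 = 45.253.
Smallest integer k = 46.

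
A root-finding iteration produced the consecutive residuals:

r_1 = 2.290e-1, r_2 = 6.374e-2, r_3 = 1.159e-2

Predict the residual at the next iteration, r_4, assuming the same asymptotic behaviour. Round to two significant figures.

1.2e-3

First estimate the order: p ≈ ln(r_3/r_2) / ln(r_2/r_1) = ln(1.159e-2/6.374e-2)/ln(6.374e-2/2.290e-1) = ln(0.181832)/ln(0.278341) ≈ 1.3329.
Then r_4 ≈ r_3·(r_3/r_2)^p = 1.159e-2·(0.181832)^1.3329 = 1.159e-2·0.10309 ≈ 0.001195.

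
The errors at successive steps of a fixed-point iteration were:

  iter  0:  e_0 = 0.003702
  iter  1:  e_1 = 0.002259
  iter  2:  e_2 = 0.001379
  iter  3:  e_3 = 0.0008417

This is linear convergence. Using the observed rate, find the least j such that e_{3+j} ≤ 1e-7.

Rate ρ ≈ e_3/e_2 = 0.0008417/0.001379 = 0.6104.
After j more steps, e_{3+j} ≈ 0.0008417·ρ^j; need ρ^j ≤ 1e-7/0.0008417 = 0.000118807.
j ≥ ln(0.000118807)/ln(0.6104) = -9.0380/-0.49364 = 18.309.
So 19 more iterations are needed.

19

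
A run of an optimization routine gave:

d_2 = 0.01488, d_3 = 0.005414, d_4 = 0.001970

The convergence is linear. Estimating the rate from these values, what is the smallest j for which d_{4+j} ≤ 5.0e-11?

18

Rate ρ ≈ d_4/d_3 = 0.001970/0.005414 = 0.3639.
After j more steps, d_{4+j} ≈ 0.001970·ρ^j; need ρ^j ≤ 5.0e-11/0.001970 = 2.53807e-08.
j ≥ ln(2.53807e-08)/ln(0.3639) = -17.4893/-1.01088 = 17.301.
So 18 more iterations are needed.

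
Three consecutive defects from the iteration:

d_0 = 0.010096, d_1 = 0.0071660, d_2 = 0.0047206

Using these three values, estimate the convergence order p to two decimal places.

p ≈ ln(d_2/d_1) / ln(d_1/d_0)
  = ln(0.0047206/0.0071660) / ln(0.0071660/0.010096)
  = ln(0.65875) / ln(0.709786)
  = -0.41741 / -0.34279 ≈ 1.21768

1.22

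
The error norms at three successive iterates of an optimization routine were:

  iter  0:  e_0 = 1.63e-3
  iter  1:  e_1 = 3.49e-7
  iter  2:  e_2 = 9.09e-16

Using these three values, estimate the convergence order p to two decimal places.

p ≈ ln(e_2/e_1) / ln(e_1/e_0)
  = ln(9.09e-16/3.49e-7) / ln(3.49e-7/1.63e-3)
  = ln(2.60458e-09) / ln(0.00021411)
  = -19.76599 / -8.44902 ≈ 2.33944

2.34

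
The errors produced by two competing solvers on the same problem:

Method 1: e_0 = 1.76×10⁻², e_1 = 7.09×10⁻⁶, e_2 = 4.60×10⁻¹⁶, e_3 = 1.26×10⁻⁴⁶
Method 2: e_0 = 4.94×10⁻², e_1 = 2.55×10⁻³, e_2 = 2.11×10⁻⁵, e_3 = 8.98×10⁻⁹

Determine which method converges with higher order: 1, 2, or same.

1

Method 1: p ≈ ln(1.26×10⁻⁴⁶/4.60×10⁻¹⁶)/ln(4.60×10⁻¹⁶/7.09×10⁻⁶) ≈ 3.00.
Method 2: p ≈ ln(8.98×10⁻⁹/2.11×10⁻⁵)/ln(2.11×10⁻⁵/2.55×10⁻³) ≈ 1.62.
Method 1 has the higher order (≈3.0 vs ≈1.6).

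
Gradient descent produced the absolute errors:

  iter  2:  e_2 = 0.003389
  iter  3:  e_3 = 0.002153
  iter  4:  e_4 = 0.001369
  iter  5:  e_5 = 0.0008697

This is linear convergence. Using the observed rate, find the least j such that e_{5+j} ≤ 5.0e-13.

Rate ρ ≈ e_5/e_4 = 0.0008697/0.001369 = 0.6353.
After j more steps, e_{5+j} ≈ 0.0008697·ρ^j; need ρ^j ≤ 5.0e-13/0.0008697 = 5.74911e-10.
j ≥ ln(5.74911e-10)/ln(0.6353) = -21.2768/-0.45366 = 46.900.
So 47 more iterations are needed.

47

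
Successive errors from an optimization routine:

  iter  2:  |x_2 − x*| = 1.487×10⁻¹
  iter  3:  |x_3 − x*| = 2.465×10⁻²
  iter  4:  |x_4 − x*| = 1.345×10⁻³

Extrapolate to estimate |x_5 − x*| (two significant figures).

First estimate the order: p ≈ ln(|x_4 − x*|/|x_3 − x*|) / ln(|x_3 − x*|/|x_2 − x*|) = ln(1.345×10⁻³/2.465×10⁻²)/ln(2.465×10⁻²/1.487×10⁻¹) = ln(0.0545639)/ln(0.16577) ≈ 1.6183.
Then |x_5 − x*| ≈ |x_4 − x*|·(|x_4 − x*|/|x_3 − x*|)^p = 1.345×10⁻³·(0.0545639)^1.6183 = 1.345×10⁻³·0.00903512 ≈ 1.215e-05.

1.2e-5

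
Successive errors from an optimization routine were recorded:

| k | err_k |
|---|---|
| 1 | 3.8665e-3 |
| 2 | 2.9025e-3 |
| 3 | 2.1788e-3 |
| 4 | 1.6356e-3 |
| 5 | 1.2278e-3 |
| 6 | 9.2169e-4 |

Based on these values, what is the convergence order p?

Consecutive ratios: err_6/err_5 = 9.2169e-4/1.2278e-3 = 0.750684, err_5/err_4 = 1.2278e-3/1.6356e-3 = 0.750673.
p ≈ ln(0.750684)/ln(0.750673) = -0.2868/-0.2868 ≈ 1.00.
So the convergence is linear (order 1).

1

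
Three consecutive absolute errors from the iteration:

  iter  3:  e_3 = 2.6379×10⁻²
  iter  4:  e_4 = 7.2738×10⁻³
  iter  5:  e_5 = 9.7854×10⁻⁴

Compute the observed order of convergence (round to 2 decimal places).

1.56

p ≈ ln(e_5/e_4) / ln(e_4/e_3)
  = ln(9.7854×10⁻⁴/7.2738×10⁻³) / ln(7.2738×10⁻³/2.6379×10⁻²)
  = ln(0.134529) / ln(0.275742)
  = -2.00598 / -1.28829 ≈ 1.55709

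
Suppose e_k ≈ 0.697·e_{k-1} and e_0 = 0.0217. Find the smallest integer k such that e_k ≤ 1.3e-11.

After k steps, e_k ≈ 0.0217·0.697^k.
Need 0.697^k ≤ 1.3e-11/0.0217 = 5.99078e-10.
k ≥ ln(5.99078e-10)/ln(0.697) = -21.2356/-0.36097 = 58.829.
Smallest integer k = 59.

59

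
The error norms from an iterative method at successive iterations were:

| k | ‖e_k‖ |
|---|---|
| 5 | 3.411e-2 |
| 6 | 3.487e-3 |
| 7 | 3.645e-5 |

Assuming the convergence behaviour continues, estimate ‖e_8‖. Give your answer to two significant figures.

4.0e-9

First estimate the order: p ≈ ln(‖e_7‖/‖e_6‖) / ln(‖e_6‖/‖e_5‖) = ln(3.645e-5/3.487e-3)/ln(3.487e-3/3.411e-2) = ln(0.0104531)/ln(0.102228) ≈ 1.9999.
Then ‖e_8‖ ≈ ‖e_7‖·(‖e_7‖/‖e_6‖)^p = 3.645e-5·(0.0104531)^1.9999 = 3.645e-5·0.000109317 ≈ 3.985e-09.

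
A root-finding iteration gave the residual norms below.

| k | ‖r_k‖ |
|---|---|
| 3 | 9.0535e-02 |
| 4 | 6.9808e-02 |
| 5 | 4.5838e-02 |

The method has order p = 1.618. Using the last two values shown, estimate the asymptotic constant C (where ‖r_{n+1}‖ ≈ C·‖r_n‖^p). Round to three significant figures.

C ≈ ‖r_5‖ / ‖r_4‖^1.618
  = 4.5838e-02 / (6.9808e-02)^1.618
  = 4.5838e-02 / 0.0134722 ≈ 3.4024

3.40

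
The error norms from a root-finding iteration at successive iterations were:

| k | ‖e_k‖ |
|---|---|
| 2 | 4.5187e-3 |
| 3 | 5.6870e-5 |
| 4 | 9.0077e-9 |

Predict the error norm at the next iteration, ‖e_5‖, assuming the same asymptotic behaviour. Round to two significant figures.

2.3e-16

First estimate the order: p ≈ ln(‖e_4‖/‖e_3‖) / ln(‖e_3‖/‖e_2‖) = ln(9.0077e-9/5.6870e-5)/ln(5.6870e-5/4.5187e-3) = ln(0.000158391)/ln(0.0125855) ≈ 2.0000.
Then ‖e_5‖ ≈ ‖e_4‖·(‖e_4‖/‖e_3‖)^p = 9.0077e-9·(0.000158391)^2.0000 = 9.0077e-9·2.50877e-08 ≈ 2.26e-16.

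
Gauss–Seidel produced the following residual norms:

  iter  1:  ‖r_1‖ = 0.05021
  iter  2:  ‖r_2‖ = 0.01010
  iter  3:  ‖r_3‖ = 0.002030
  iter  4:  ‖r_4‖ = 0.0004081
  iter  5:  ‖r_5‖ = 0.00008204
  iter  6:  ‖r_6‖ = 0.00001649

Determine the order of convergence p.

1

Consecutive ratios: ‖r_6‖/‖r_5‖ = 0.00001649/0.00008204 = 0.201, ‖r_5‖/‖r_4‖ = 0.00008204/0.0004081 = 0.201029.
p ≈ ln(0.201)/ln(0.201029) = -1.6045/-1.6043 ≈ 1.00.
So the convergence is linear (order 1).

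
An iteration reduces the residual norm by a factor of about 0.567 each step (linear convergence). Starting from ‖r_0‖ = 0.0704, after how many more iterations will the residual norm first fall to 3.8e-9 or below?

30

After k steps, ‖r_k‖ ≈ 0.0704·0.567^k.
Need 0.567^k ≤ 3.8e-9/0.0704 = 5.39773e-08.
k ≥ ln(5.39773e-08)/ln(0.567) = -16.7347/-0.56740 = 29.494.
Smallest integer k = 30.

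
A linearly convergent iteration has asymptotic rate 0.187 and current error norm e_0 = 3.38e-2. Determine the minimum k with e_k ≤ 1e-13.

16

After k steps, e_k ≈ 3.38e-2·0.187^k.
Need 0.187^k ≤ 1e-13/3.38e-2 = 2.95858e-12.
k ≥ ln(2.95858e-12)/ln(0.187) = -26.5463/-1.67665 = 15.833.
Smallest integer k = 16.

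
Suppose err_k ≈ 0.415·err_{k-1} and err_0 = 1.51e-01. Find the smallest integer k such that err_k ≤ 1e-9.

22

After k steps, err_k ≈ 1.51e-01·0.415^k.
Need 0.415^k ≤ 1e-9/1.51e-01 = 6.62252e-09.
k ≥ ln(6.62252e-09)/ln(0.415) = -18.8328/-0.87948 = 21.414.
Smallest integer k = 22.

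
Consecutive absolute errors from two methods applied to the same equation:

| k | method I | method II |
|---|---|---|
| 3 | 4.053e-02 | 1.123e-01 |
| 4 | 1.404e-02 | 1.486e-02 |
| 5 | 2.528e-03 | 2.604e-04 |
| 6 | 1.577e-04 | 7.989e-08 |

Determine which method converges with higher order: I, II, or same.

Method I: p ≈ ln(1.577e-04/2.528e-03)/ln(2.528e-03/1.404e-02) ≈ 1.62.
Method II: p ≈ ln(7.989e-08/2.604e-04)/ln(2.604e-04/1.486e-02) ≈ 2.00.
Method II has the higher order (≈2.0 vs ≈1.6).

II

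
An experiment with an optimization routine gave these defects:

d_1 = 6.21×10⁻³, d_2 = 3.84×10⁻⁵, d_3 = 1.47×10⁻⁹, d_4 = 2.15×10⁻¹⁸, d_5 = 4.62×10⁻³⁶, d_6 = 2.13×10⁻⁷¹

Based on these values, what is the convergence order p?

2

Consecutive ratios: d_6/d_5 = 2.13×10⁻⁷¹/4.62×10⁻³⁶ = 4.61039e-36, d_5/d_4 = 4.62×10⁻³⁶/2.15×10⁻¹⁸ = 2.14884e-18.
p ≈ ln(4.61039e-36)/ln(2.14884e-18) = -81.3648/-40.6816 ≈ 2.00.
So the convergence is quadratic (order 2).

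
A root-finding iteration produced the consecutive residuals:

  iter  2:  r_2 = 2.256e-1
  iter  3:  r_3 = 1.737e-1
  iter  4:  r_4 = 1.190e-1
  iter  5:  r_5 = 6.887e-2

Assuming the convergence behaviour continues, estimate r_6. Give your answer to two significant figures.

First estimate the order: p ≈ ln(r_5/r_4) / ln(r_4/r_3) = ln(6.887e-2/1.190e-1)/ln(1.190e-1/1.737e-1) = ln(0.578739)/ln(0.685089) ≈ 1.4460.
Then r_6 ≈ r_5·(r_5/r_4)^p = 6.887e-2·(0.578739)^1.4460 = 6.887e-2·0.453472 ≈ 0.03123.

3.1e-2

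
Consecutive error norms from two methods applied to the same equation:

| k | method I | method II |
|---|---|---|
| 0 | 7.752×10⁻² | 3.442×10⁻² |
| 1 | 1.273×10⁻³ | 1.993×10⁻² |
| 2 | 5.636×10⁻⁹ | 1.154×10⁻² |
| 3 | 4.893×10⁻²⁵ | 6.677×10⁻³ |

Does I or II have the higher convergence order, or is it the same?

Method I: p ≈ ln(4.893×10⁻²⁵/5.636×10⁻⁹)/ln(5.636×10⁻⁹/1.273×10⁻³) ≈ 3.00.
Method II: p ≈ ln(6.677×10⁻³/1.154×10⁻²)/ln(1.154×10⁻²/1.993×10⁻²) ≈ 1.00.
Method I has the higher order (≈3.0 vs ≈1.0).

I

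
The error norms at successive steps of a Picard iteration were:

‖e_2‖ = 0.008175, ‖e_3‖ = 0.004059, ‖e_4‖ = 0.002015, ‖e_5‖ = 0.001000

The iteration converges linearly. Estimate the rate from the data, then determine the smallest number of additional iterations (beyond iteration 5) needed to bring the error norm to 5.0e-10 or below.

Rate ρ ≈ ‖e_5‖/‖e_4‖ = 0.001000/0.002015 = 0.4963.
After j more steps, ‖e_{5+j}‖ ≈ 0.001000·ρ^j; need ρ^j ≤ 5.0e-10/0.001000 = 5e-07.
j ≥ ln(5e-07)/ln(0.4963) = -14.5087/-0.70057 = 20.710.
So 21 more iterations are needed.

21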